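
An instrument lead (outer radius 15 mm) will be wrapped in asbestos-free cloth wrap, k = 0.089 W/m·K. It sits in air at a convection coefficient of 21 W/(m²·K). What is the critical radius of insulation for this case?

For a cylinder r_cr = k/h = 0.089/21
r_cr = 4.24 mm; since the bare radius (15 mm) is above r_cr, any added insulation will reduce heat loss.

r_cr ≈ 4.24 mm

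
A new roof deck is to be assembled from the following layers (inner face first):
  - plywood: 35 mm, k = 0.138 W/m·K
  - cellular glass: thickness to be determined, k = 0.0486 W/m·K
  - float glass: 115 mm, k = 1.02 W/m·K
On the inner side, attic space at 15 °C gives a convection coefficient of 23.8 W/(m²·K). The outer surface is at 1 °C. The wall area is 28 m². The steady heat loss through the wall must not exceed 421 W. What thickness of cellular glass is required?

L ≈ 25.4 mm

Using the resistance-network approach (series):
R_inner film = 1/(h_i·A) = 1/(23.8×28) = 0.001501 K/W
R_plywood = L/(kA) = 0.035/(0.138×28) = 0.009058 K/W
R_float glass = L/(kA) = 0.115/(1.02×28) = 0.004027 K/W
Sum of the known resistances R_other = 0.01459 K/W
Required total resistance R_tot = ΔT/Q_allow = 14/421 = 0.03325 K/W
R_cellular glass = R_tot − R_other = 0.01867 K/W
L = R·k·A = 0.01867×0.0486×28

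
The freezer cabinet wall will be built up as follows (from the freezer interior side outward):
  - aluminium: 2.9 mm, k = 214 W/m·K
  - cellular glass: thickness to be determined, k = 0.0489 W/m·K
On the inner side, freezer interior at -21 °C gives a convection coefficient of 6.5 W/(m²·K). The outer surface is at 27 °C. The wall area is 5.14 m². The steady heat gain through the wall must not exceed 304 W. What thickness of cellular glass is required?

Treating each layer as a thermal resistance in series:
R_inner film = 1/(h_i·A) = 1/(6.5×5.14) = 0.02993 K/W
R_aluminium = L/(kA) = 0.0029/(214×5.14) = 2.636×10^-6 K/W
Sum of the known resistances R_other = 0.02993 K/W
Required total resistance R_tot = ΔT/Q_allow = 48/304 = 0.1579 K/W
R_cellular glass = R_tot − R_other = 0.128 K/W
L = R·k·A = 0.128×0.0489×5.14

L ≈ 32.2 mm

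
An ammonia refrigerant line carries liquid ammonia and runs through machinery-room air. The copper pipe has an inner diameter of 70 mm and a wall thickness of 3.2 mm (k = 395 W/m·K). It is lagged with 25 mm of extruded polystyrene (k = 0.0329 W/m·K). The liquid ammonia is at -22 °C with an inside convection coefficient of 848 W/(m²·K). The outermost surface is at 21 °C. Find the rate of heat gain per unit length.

Cylindrical conduction, so R = ln(r₂/r₁)/(2πkL) per layer, in series:
R_inner film = 1/(h_i·2πr₁L) = 1/(848×2π×0.035×1) = 0.005362 K/W
R_copper pipe wall = ln(38.2/35)/(2π×395×1) = 3.525×10^-5 K/W
R_extruded polystyrene = ln(63.2/38.2)/(2π×0.0329×1) = 2.436 K/W
R_total = 2.441 K/W
Q = ΔT/R_total = 43/2.441

q′ ≈ 17.6 W/m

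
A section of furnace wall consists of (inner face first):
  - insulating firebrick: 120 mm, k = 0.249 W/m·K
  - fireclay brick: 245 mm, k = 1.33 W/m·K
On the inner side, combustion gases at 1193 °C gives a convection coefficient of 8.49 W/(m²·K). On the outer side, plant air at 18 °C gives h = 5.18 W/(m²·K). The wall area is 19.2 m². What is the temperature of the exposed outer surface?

T ≈ 250 °C

Series thermal resistances:
R_inner film = 1/(h_i·A) = 1/(8.49×19.2) = 0.006135 K/W
R_insulating firebrick = L/(kA) = 0.12/(0.249×19.2) = 0.0251 K/W
R_fireclay brick = L/(kA) = 0.245/(1.33×19.2) = 0.009594 K/W
R_outer film = 1/(h_o·A) = 1/(5.18×19.2) = 0.01005 K/W
R_total = 0.05088 K/W;  Q = ΔT/R_total = 1175/0.05088 = 23090 W
T_interface = T_inner − Q·ΣR(inner→interface) = 1193 − 23100×0.04083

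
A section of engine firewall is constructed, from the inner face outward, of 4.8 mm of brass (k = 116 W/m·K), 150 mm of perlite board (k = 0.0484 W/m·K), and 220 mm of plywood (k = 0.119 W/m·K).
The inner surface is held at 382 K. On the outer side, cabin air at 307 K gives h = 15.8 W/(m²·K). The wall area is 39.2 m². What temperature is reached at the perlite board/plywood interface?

Treating each layer as a thermal resistance in series:
R_brass = L/(kA) = 0.0048/(116×39.2) = 1.056×10^-6 K/W
R_perlite board = L/(kA) = 0.15/(0.0484×39.2) = 0.07906 K/W
R_plywood = L/(kA) = 0.22/(0.119×39.2) = 0.04716 K/W
R_outer film = 1/(h_o·A) = 1/(15.8×39.2) = 0.001615 K/W
R_total = 0.1278 K/W;  Q = ΔT/R_total = 75/0.1278 = 586.7 W
T_interface = T_inner − Q·ΣR(inner→interface) = 382 − 587×0.07906

T ≈ 336 K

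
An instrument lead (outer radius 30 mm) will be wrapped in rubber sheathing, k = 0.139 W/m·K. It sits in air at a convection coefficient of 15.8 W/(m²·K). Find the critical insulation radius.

r_cr ≈ 8.8 mm

For a cylinder r_cr = k/h = 0.139/15.8
r_cr = 8.8 mm; since the bare radius (30 mm) is above r_cr, any added insulation will reduce heat loss.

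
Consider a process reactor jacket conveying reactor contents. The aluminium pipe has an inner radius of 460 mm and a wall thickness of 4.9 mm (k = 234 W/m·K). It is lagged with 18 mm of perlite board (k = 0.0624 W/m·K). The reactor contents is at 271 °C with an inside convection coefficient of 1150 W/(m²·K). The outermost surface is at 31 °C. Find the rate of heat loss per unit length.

q′ ≈ 2470 W/m

Cylindrical conduction, so R = ln(r₂/r₁)/(2πkL) per layer, in series:
R_inner film = 1/(h_i·2πr₁L) = 1/(1150×2π×0.46×1) = 3.009×10^-4 K/W
R_aluminium pipe wall = ln(464.9/460)/(2π×234×1) = 7.207×10^-6 K/W
R_perlite board = ln(482.9/464.9)/(2π×0.0624×1) = 0.09689 K/W
R_total = 0.0972 K/W
Q = ΔT/R_total = 240/0.0972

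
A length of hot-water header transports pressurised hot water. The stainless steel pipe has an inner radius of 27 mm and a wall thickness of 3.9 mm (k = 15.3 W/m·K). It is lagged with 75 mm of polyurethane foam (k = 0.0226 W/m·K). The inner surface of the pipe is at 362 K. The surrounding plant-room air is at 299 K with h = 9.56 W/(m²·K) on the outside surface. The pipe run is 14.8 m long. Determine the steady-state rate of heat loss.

Per-layer cylindrical resistances, series-summed:
R_stainless steel pipe wall = ln(30.9/27)/(2π×15.3×14.8) = 9.483×10^-5 K/W
R_polyurethane foam = ln(105.9/30.9)/(2π×0.0226×14.8) = 0.5861 K/W
R_outer film = 1/(h_o·2πr_oL) = 1/(9.56×2π×0.1059×14.8) = 0.01062 K/W
R_total = 0.5968 K/W
Q = ΔT/R_total = 63/0.5968

Q ≈ 106 W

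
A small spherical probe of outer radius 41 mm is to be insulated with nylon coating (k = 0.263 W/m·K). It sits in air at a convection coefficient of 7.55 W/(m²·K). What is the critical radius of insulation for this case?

r_cr ≈ 69.7 mm

For a sphere r_cr = 2k/h = 2×0.263/7.55
r_cr = 69.7 mm; since the bare radius (41 mm) is below r_cr, adding a thin layer of insulation will *increase* heat loss.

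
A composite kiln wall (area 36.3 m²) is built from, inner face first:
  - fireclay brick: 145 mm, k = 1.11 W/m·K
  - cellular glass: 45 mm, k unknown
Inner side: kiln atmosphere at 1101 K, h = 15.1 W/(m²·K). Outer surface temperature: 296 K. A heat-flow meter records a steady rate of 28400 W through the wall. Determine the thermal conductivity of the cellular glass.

Thermal resistances in series:
R_inner film = 1/(h_i·A) = 1/(15.1×36.3) = 0.001824 K/W
R_fireclay brick = L/(kA) = 0.145/(1.11×36.3) = 0.003599 K/W
Sum of known resistances R_other = 0.005423 K/W
Total R = ΔT/Q = 805/28400 = 0.02835 K/W
R_cellular glass = R_total − R_other = 0.02292 K/W
k = L/(R·A) = 0.045/(0.02292×36.3)

k ≈ 0.0541 W/(m·K)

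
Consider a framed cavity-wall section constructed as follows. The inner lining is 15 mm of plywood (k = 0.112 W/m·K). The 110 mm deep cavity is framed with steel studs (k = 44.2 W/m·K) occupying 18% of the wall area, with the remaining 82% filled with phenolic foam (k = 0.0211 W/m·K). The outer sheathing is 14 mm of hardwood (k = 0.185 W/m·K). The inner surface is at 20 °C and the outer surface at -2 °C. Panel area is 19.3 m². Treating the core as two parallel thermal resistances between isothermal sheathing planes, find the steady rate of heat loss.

Q ≈ 1900 W

Sheathing layers in series; stud and cavity paths in parallel between them.
R_inner = 0.015/(0.112×19.3) = 0.006939 K/W
R_stud  = 0.11/(44.2×0.18×19.3) = 7.164×10^-4 K/W
R_cav   = 0.11/(0.0211×0.82×19.3) = 0.3294 K/W
1/R_core = 1/R_stud + 1/R_cav → R_core = 7.148×10^-4 K/W
R_outer = 0.014/(0.185×19.3) = 0.003921 K/W
R_total = 0.01158 K/W
Q = ΔT/R_total = 22/0.01158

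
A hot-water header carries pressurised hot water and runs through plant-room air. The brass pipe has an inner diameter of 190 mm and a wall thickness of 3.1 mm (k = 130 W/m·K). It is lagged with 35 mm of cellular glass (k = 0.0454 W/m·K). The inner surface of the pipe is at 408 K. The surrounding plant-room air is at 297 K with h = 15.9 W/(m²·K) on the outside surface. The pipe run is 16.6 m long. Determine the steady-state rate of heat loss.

Radial resistances (cylindrical: R_cond = ln(r_o/r_i)/(2πkL), R_conv = 1/(h·2πrL)):
R_brass pipe wall = ln(98.1/95)/(2π×130×16.6) = 2.368×10^-6 K/W
R_cellular glass = ln(133.1/98.1)/(2π×0.0454×16.6) = 0.06443 K/W
R_outer film = 1/(h_o·2πr_oL) = 1/(15.9×2π×0.1331×16.6) = 0.00453 K/W
R_total = 0.06897 K/W
Q = ΔT/R_total = 111/0.06897

Q ≈ 1610 W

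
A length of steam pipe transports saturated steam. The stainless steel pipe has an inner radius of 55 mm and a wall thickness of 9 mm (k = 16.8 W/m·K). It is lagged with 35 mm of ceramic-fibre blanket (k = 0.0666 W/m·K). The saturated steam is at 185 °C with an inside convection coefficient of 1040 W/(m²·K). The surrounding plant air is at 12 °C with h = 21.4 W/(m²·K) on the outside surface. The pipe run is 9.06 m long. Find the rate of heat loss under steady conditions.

Q ≈ 1400 W

Per-layer cylindrical resistances, series-summed:
R_inner film = 1/(h_i·2πr₁L) = 1/(1040×2π×0.055×9.06) = 3.071×10^-4 K/W
R_stainless steel pipe wall = ln(64/55)/(2π×16.8×9.06) = 1.585×10^-4 K/W
R_ceramic-fibre blanket = ln(99/64)/(2π×0.0666×9.06) = 0.1151 K/W
R_outer film = 1/(h_o·2πr_oL) = 1/(21.4×2π×0.099×9.06) = 0.008292 K/W
R_total = 0.1238 K/W
Q = ΔT/R_total = 173/0.1238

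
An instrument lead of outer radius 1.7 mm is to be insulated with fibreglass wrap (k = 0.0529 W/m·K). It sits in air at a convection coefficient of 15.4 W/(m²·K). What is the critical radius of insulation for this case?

For a cylinder r_cr = k/h = 0.0529/15.4
r_cr = 3.44 mm; since the bare radius (1.7 mm) is below r_cr, adding a thin layer of insulation will *increase* heat loss.

r_cr ≈ 3.44 mm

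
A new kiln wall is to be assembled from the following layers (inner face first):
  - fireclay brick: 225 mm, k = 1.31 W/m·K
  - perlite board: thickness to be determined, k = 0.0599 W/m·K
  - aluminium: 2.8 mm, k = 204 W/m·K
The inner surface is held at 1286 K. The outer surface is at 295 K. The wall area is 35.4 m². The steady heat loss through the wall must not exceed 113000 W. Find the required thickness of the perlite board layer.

Model the wall as resistances in series:
R_fireclay brick = L/(kA) = 0.225/(1.31×35.4) = 0.004852 K/W
R_aluminium = L/(kA) = 0.0028/(204×35.4) = 3.877×10^-7 K/W
Sum of the known resistances R_other = 0.004852 K/W
Required total resistance R_tot = ΔT/Q_allow = 991/113000 = 0.00877 K/W
R_perlite board = R_tot − R_other = 0.003918 K/W
L = R·k·A = 0.003918×0.0599×35.4

L ≈ 8.31 mm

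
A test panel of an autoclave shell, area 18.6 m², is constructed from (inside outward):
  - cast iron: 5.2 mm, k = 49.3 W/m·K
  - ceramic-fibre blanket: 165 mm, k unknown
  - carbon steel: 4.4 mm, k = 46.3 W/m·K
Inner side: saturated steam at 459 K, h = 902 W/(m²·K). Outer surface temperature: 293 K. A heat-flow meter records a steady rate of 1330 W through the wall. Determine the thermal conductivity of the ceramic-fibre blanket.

k ≈ 0.0711 W/(m·K)

Series thermal resistances:
R_inner film = 1/(h_i·A) = 1/(902×18.6) = 5.96×10^-5 K/W
R_cast iron = L/(kA) = 0.0052/(49.3×18.6) = 5.671×10^-6 K/W
R_carbon steel = L/(kA) = 0.0044/(46.3×18.6) = 5.109×10^-6 K/W
Sum of known resistances R_other = 7.038×10^-5 K/W
Total R = ΔT/Q = 166/1330 = 0.1248 K/W
R_ceramic-fibre blanket = R_total − R_other = 0.1247 K/W
k = L/(R·A) = 0.165/(0.1247×18.6)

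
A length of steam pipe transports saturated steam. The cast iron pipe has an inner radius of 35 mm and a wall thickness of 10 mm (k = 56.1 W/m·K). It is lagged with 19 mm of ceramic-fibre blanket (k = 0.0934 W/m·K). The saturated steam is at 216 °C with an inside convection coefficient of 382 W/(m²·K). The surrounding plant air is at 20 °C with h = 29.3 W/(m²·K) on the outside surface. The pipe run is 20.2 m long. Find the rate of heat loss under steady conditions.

Q ≈ 5670 W

Treating each annulus and film as a series resistance:
R_inner film = 1/(h_i·2πr₁L) = 1/(382×2π×0.035×20.2) = 5.893×10^-4 K/W
R_cast iron pipe wall = ln(45/35)/(2π×56.1×20.2) = 3.53×10^-5 K/W
R_ceramic-fibre blanket = ln(64/45)/(2π×0.0934×20.2) = 0.02971 K/W
R_outer film = 1/(h_o·2πr_oL) = 1/(29.3×2π×0.064×20.2) = 0.004202 K/W
R_total = 0.03454 K/W
Q = ΔT/R_total = 196/0.03454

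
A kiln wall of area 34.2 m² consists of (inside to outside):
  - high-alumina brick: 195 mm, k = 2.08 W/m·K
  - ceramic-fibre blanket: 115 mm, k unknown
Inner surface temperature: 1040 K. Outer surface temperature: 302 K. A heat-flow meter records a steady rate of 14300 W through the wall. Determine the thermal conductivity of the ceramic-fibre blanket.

k ≈ 0.0688 W/(m·K)

Model the wall as resistances in series:
R_high-alumina brick = L/(kA) = 0.195/(2.08×34.2) = 0.002741 K/W
Sum of known resistances R_other = 0.002741 K/W
Total R = ΔT/Q = 738/14300 = 0.05161 K/W
R_ceramic-fibre blanket = R_total − R_other = 0.04887 K/W
k = L/(R·A) = 0.115/(0.04887×34.2)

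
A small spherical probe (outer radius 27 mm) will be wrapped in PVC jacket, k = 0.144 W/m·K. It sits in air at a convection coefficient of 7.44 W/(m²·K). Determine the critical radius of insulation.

r_cr ≈ 38.7 mm

For a sphere r_cr = 2k/h = 2×0.144/7.44
r_cr = 38.7 mm; since the bare radius (27 mm) is below r_cr, adding a thin layer of insulation will *increase* heat loss.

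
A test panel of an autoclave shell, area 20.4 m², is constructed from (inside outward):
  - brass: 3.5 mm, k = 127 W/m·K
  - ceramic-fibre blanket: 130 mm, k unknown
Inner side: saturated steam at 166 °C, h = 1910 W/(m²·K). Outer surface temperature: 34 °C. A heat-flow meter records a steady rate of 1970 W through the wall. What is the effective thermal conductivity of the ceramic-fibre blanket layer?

Model the wall as resistances in series:
R_inner film = 1/(h_i·A) = 1/(1910×20.4) = 2.566×10^-5 K/W
R_brass = L/(kA) = 0.0035/(127×20.4) = 1.351×10^-6 K/W
Sum of known resistances R_other = 2.702×10^-5 K/W
Total R = ΔT/Q = 132/1970 = 0.06701 K/W
R_ceramic-fibre blanket = R_total − R_other = 0.06698 K/W
k = L/(R·A) = 0.13/(0.06698×20.4)

k ≈ 0.0951 W/(m·K)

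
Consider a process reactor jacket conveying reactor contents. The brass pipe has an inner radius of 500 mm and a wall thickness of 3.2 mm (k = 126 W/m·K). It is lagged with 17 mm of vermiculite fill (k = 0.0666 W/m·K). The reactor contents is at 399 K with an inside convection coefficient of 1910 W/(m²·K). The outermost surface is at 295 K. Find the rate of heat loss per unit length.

q′ ≈ 1310 W/m

Radial resistances (cylindrical: R_cond = ln(r_o/r_i)/(2πkL), R_conv = 1/(h·2πrL)):
R_inner film = 1/(h_i·2πr₁L) = 1/(1910×2π×0.5×1) = 1.667×10^-4 K/W
R_brass pipe wall = ln(503.2/500)/(2π×126×1) = 8.058×10^-6 K/W
R_vermiculite fill = ln(520.2/503.2)/(2π×0.0666×1) = 0.0794 K/W
R_total = 0.07957 K/W
Q = ΔT/R_total = 104/0.07957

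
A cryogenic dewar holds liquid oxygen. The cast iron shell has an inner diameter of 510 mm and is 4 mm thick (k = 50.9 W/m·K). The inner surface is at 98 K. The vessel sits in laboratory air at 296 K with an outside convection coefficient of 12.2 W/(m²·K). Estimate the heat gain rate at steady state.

Q ≈ 2030 W

Each spherical layer contributes R = (1/r_i − 1/r_o)/(4πk):
R_cast iron shell = (1/0.255 − 1/0.259)/(4π×50.9) = 9.469×10^-5 K/W
R_outer film = 1/(h·4πr_o²) = 1/(12.2×4π×0.259²) = 0.09724 K/W
R_total = 0.09733 K/W
Q = ΔT/R_total = 198/0.09733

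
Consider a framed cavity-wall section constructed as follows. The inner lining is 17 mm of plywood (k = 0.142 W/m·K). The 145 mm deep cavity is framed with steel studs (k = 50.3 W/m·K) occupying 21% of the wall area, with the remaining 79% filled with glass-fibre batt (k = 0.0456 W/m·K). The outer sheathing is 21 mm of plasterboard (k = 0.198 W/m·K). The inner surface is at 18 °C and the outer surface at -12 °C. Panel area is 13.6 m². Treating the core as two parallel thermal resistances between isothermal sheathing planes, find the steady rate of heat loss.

Sheathing layers in series; stud and cavity paths in parallel between them.
R_inner = 0.017/(0.142×13.6) = 0.008803 K/W
R_stud  = 0.145/(50.3×0.21×13.6) = 0.001009 K/W
R_cav   = 0.145/(0.0456×0.79×13.6) = 0.296 K/W
1/R_core = 1/R_stud + 1/R_cav → R_core = 0.001006 K/W
R_outer = 0.021/(0.198×13.6) = 0.007799 K/W
R_total = 0.01761 K/W
Q = ΔT/R_total = 30/0.01761

Q ≈ 1700 W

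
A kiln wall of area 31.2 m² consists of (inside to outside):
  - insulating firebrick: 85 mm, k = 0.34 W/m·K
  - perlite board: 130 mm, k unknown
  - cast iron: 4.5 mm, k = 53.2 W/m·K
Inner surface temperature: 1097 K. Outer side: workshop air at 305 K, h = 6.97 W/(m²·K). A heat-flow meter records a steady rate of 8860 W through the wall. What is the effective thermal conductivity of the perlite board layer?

Series thermal resistances:
R_insulating firebrick = L/(kA) = 0.085/(0.34×31.2) = 0.008013 K/W
R_cast iron = L/(kA) = 0.0045/(53.2×31.2) = 2.711×10^-6 K/W
R_outer film = 1/(h_o·A) = 1/(6.97×31.2) = 0.004598 K/W
Sum of known resistances R_other = 0.01261 K/W
Total R = ΔT/Q = 792/8860 = 0.08939 K/W
R_perlite board = R_total − R_other = 0.07678 K/W
k = L/(R·A) = 0.13/(0.07678×31.2)

k ≈ 0.0543 W/(m·K)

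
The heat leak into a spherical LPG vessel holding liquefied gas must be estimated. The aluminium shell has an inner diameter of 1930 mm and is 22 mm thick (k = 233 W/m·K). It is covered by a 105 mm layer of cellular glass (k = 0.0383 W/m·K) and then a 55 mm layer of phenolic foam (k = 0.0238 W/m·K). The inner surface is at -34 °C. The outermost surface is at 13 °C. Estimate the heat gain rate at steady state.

Spherical conduction: R = (1/r_in − 1/r_out)/(4πk) per layer; series-sum.
R_aluminium shell = (1/0.965 − 1/0.987)/(4π×233) = 7.889×10^-6 K/W
R_cellular glass = (1/0.987 − 1/1.092)/(4π×0.0383) = 0.2024 K/W
R_phenolic foam = (1/1.092 − 1/1.147)/(4π×0.0238) = 0.1468 K/W
R_total = 0.3492 K/W
Q = ΔT/R_total = 47/0.3492

Q ≈ 135 W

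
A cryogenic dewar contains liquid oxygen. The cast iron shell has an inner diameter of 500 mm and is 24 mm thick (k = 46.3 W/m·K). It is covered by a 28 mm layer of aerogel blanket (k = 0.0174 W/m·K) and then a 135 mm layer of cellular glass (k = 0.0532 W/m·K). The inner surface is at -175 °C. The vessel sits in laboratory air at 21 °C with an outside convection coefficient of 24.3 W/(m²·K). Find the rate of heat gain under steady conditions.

Radial (spherical) resistances in series:
R_cast iron shell = (1/0.25 − 1/0.274)/(4π×46.3) = 6.022×10^-4 K/W
R_aerogel blanket = (1/0.274 − 1/0.302)/(4π×0.0174) = 1.548 K/W
R_cellular glass = (1/0.302 − 1/0.437)/(4π×0.0532) = 1.53 K/W
R_outer film = 1/(h·4πr_o²) = 1/(24.3×4π×0.437²) = 0.01715 K/W
R_total = 3.095 K/W
Q = ΔT/R_total = 196/3.095

Q ≈ 63.3 W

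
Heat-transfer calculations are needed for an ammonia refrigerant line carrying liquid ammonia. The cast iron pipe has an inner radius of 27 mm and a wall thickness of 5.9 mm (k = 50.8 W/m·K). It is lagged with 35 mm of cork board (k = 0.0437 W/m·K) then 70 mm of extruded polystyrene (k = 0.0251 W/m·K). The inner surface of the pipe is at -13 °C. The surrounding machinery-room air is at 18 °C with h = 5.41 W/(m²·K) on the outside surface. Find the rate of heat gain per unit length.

Per-layer cylindrical resistances, series-summed:
R_cast iron pipe wall = ln(32.9/27)/(2π×50.8×1) = 6.192×10^-4 K/W
R_cork board = ln(67.9/32.9)/(2π×0.0437×1) = 2.639 K/W
R_extruded polystyrene = ln(137.9/67.9)/(2π×0.0251×1) = 4.492 K/W
R_outer film = 1/(h_o·2πr_oL) = 1/(5.41×2π×0.1379×1) = 0.2133 K/W
R_total = 7.345 K/W
Q = ΔT/R_total = 31/7.345

q′ ≈ 4.22 W/m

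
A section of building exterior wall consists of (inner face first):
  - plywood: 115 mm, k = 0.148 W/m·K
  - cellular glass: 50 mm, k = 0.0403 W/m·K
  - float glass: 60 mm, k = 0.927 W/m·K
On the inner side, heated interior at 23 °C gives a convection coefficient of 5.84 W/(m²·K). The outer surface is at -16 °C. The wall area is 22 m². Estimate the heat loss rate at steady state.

Thermal resistances in series:
R_inner film = 1/(h_i·A) = 1/(5.84×22) = 0.007783 K/W
R_plywood = L/(kA) = 0.115/(0.148×22) = 0.03532 K/W
R_cellular glass = L/(kA) = 0.05/(0.0403×22) = 0.0564 K/W
R_float glass = L/(kA) = 0.06/(0.927×22) = 0.002942 K/W
R_total = 0.1024 K/W
Q = ΔT / R_total = 39 / 0.1024

Q ≈ 381 W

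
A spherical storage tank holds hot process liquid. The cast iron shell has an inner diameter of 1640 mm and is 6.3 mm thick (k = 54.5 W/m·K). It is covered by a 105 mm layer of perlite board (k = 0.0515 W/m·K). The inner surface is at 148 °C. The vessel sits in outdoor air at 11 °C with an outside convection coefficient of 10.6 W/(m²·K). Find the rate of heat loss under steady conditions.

For a spherical shell R = (1/r₁ − 1/r₂)/(4πk); film R = 1/(h·4πr²). In series:
R_cast iron shell = (1/0.82 − 1/0.8263)/(4π×54.5) = 1.358×10^-5 K/W
R_perlite board = (1/0.8263 − 1/0.9313)/(4π×0.0515) = 0.2108 K/W
R_outer film = 1/(h·4πr_o²) = 1/(10.6×4π×0.9313²) = 0.008656 K/W
R_total = 0.2195 K/W
Q = ΔT/R_total = 137/0.2195

Q ≈ 624 W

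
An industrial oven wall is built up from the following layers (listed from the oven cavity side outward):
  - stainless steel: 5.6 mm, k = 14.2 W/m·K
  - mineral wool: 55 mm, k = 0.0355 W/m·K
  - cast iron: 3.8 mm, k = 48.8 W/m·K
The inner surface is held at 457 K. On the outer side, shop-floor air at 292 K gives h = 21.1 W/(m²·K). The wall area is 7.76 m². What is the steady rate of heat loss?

Using the resistance-network approach (series):
R_stainless steel = L/(kA) = 0.0056/(14.2×7.76) = 5.082×10^-5 K/W
R_mineral wool = L/(kA) = 0.055/(0.0355×7.76) = 0.1997 K/W
R_cast iron = L/(kA) = 0.0038/(48.8×7.76) = 1.003×10^-5 K/W
R_outer film = 1/(h_o·A) = 1/(21.1×7.76) = 0.006107 K/W
R_total = 0.2058 K/W
Q = ΔT / R_total = 165 / 0.2058

Q ≈ 802 W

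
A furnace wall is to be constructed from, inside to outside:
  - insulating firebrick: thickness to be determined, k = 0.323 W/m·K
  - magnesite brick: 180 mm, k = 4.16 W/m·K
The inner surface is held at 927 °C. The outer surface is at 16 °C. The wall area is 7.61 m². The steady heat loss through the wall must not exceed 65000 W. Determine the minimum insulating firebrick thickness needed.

L ≈ 20.5 mm

Model the wall as resistances in series:
R_magnesite brick = L/(kA) = 0.18/(4.16×7.61) = 0.005686 K/W
Sum of the known resistances R_other = 0.005686 K/W
Required total resistance R_tot = ΔT/Q_allow = 911/65000 = 0.01402 K/W
R_insulating firebrick = R_tot − R_other = 0.00833 K/W
L = R·k·A = 0.00833×0.323×7.61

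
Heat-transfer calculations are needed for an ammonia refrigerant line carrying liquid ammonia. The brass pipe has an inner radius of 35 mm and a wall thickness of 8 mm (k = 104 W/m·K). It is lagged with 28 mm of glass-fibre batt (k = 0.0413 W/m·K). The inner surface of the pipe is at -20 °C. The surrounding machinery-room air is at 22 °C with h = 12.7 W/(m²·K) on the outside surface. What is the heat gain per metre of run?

Cylindrical conduction, so R = ln(r₂/r₁)/(2πkL) per layer, in series:
R_brass pipe wall = ln(43/35)/(2π×104×1) = 3.15×10^-4 K/W
R_glass-fibre batt = ln(71/43)/(2π×0.0413×1) = 1.933 K/W
R_outer film = 1/(h_o·2πr_oL) = 1/(12.7×2π×0.071×1) = 0.1765 K/W
R_total = 2.109 K/W
Q = ΔT/R_total = 42/2.109

q′ ≈ 19.9 W/m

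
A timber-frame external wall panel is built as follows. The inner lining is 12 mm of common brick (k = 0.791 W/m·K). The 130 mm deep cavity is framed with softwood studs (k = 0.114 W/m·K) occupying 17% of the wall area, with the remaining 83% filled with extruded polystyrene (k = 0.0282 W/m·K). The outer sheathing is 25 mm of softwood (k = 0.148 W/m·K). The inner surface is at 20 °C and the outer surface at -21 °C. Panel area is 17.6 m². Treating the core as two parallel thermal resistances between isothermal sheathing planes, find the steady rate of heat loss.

Q ≈ 224 W

Sheathing layers in series; stud and cavity paths in parallel between them.
R_inner = 0.012/(0.791×17.6) = 8.62×10^-4 K/W
R_stud  = 0.13/(0.114×0.17×17.6) = 0.3811 K/W
R_cav   = 0.13/(0.0282×0.83×17.6) = 0.3156 K/W
1/R_core = 1/R_stud + 1/R_cav → R_core = 0.1726 K/W
R_outer = 0.025/(0.148×17.6) = 0.009598 K/W
R_total = 0.1831 K/W
Q = ΔT/R_total = 41/0.1831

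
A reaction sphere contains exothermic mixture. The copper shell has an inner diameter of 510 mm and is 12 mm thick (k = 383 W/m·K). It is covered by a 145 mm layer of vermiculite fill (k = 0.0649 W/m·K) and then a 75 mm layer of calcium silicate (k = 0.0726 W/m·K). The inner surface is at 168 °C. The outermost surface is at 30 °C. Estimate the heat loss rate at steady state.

For a spherical shell R = (1/r₁ − 1/r₂)/(4πk); film R = 1/(h·4πr²). In series:
R_copper shell = (1/0.255 − 1/0.267)/(4π×383) = 3.662×10^-5 K/W
R_vermiculite fill = (1/0.267 − 1/0.412)/(4π×0.0649) = 1.616 K/W
R_calcium silicate = (1/0.412 − 1/0.487)/(4π×0.0726) = 0.4097 K/W
R_total = 2.026 K/W
Q = ΔT/R_total = 138/2.026

Q ≈ 68.1 W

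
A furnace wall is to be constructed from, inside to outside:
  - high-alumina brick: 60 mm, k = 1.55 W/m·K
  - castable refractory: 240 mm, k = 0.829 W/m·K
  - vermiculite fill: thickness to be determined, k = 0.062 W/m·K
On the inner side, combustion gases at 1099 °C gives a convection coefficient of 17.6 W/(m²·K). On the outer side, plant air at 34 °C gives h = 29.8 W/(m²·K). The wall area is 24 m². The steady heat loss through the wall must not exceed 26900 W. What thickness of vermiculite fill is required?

L ≈ 33 mm

Model the wall as resistances in series:
R_inner film = 1/(h_i·A) = 1/(17.6×24) = 0.002367 K/W
R_high-alumina brick = L/(kA) = 0.06/(1.55×24) = 0.001613 K/W
R_castable refractory = L/(kA) = 0.24/(0.829×24) = 0.01206 K/W
R_outer film = 1/(h_o·A) = 1/(29.8×24) = 0.001398 K/W
Sum of the known resistances R_other = 0.01744 K/W
Required total resistance R_tot = ΔT/Q_allow = 1065/26900 = 0.03959 K/W
R_vermiculite fill = R_tot − R_other = 0.02215 K/W
L = R·k·A = 0.02215×0.062×24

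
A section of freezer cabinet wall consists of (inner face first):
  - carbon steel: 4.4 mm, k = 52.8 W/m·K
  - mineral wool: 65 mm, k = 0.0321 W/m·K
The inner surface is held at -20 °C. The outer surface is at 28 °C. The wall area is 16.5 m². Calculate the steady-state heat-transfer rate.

Q ≈ 391 W

Model the wall as resistances in series:
R_carbon steel = L/(kA) = 0.0044/(52.8×16.5) = 5.051×10^-6 K/W
R_mineral wool = L/(kA) = 0.065/(0.0321×16.5) = 0.1227 K/W
R_total = 0.1227 K/W
Q = ΔT / R_total = 48 / 0.1227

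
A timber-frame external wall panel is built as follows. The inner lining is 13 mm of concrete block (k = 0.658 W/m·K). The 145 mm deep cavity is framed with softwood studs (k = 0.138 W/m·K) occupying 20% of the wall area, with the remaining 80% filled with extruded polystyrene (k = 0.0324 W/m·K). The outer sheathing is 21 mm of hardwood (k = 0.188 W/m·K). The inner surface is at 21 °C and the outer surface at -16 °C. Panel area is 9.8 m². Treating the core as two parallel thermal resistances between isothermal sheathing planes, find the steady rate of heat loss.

Sheathing layers in series; stud and cavity paths in parallel between them.
R_inner = 0.013/(0.658×9.8) = 0.002016 K/W
R_stud  = 0.145/(0.138×0.2×9.8) = 0.5361 K/W
R_cav   = 0.145/(0.0324×0.8×9.8) = 0.5708 K/W
1/R_core = 1/R_stud + 1/R_cav → R_core = 0.2765 K/W
R_outer = 0.021/(0.188×9.8) = 0.0114 K/W
R_total = 0.2899 K/W
Q = ΔT/R_total = 37/0.2899

Q ≈ 128 W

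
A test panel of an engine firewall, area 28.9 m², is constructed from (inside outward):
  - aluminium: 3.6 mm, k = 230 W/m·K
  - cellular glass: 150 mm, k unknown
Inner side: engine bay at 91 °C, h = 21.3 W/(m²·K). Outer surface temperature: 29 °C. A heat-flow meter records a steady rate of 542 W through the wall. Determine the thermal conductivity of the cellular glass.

Model the wall as resistances in series:
R_inner film = 1/(h_i·A) = 1/(21.3×28.9) = 0.001625 K/W
R_aluminium = L/(kA) = 0.0036/(230×28.9) = 5.416×10^-7 K/W
Sum of known resistances R_other = 0.001625 K/W
Total R = ΔT/Q = 62/542 = 0.1144 K/W
R_cellular glass = R_total − R_other = 0.1128 K/W
k = L/(R·A) = 0.15/(0.1128×28.9)

k ≈ 0.046 W/(m·K)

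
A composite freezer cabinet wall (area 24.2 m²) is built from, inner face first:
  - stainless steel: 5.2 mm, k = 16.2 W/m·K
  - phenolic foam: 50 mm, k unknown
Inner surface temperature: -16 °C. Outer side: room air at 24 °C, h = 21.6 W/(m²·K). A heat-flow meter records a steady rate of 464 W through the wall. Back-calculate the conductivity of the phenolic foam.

Using the resistance-network approach (series):
R_stainless steel = L/(kA) = 0.0052/(16.2×24.2) = 1.326×10^-5 K/W
R_outer film = 1/(h_o·A) = 1/(21.6×24.2) = 0.001913 K/W
Sum of known resistances R_other = 0.001926 K/W
Total R = ΔT/Q = 40/464 = 0.08621 K/W
R_phenolic foam = R_total − R_other = 0.08428 K/W
k = L/(R·A) = 0.05/(0.08428×24.2)

k ≈ 0.0245 W/(m·K)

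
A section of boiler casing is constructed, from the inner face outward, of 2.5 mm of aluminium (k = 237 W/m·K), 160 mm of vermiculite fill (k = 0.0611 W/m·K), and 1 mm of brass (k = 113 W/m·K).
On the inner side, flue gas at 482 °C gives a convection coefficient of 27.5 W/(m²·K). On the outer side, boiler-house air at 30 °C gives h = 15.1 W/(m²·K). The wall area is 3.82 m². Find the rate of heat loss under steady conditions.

Q ≈ 634 W

Using the resistance-network approach (series):
R_inner film = 1/(h_i·A) = 1/(27.5×3.82) = 0.009519 K/W
R_aluminium = L/(kA) = 0.0025/(237×3.82) = 2.761×10^-6 K/W
R_vermiculite fill = L/(kA) = 0.16/(0.0611×3.82) = 0.6855 K/W
R_brass = L/(kA) = 0.001/(113×3.82) = 2.317×10^-6 K/W
R_outer film = 1/(h_o·A) = 1/(15.1×3.82) = 0.01734 K/W
R_total = 0.7124 K/W
Q = ΔT / R_total = 452 / 0.7124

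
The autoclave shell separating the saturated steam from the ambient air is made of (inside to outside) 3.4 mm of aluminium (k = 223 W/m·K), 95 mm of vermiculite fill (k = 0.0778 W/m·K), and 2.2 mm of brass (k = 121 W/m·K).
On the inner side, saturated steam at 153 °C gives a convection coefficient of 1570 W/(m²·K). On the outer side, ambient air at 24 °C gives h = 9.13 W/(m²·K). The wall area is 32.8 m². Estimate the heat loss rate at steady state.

Using the resistance-network approach (series):
R_inner film = 1/(h_i·A) = 1/(1570×32.8) = 1.942×10^-5 K/W
R_aluminium = L/(kA) = 0.0034/(223×32.8) = 4.648×10^-7 K/W
R_vermiculite fill = L/(kA) = 0.095/(0.0778×32.8) = 0.03723 K/W
R_brass = L/(kA) = 0.0022/(121×32.8) = 5.543×10^-7 K/W
R_outer film = 1/(h_o·A) = 1/(9.13×32.8) = 0.003339 K/W
R_total = 0.04059 K/W
Q = ΔT / R_total = 129 / 0.04059

Q ≈ 3180 W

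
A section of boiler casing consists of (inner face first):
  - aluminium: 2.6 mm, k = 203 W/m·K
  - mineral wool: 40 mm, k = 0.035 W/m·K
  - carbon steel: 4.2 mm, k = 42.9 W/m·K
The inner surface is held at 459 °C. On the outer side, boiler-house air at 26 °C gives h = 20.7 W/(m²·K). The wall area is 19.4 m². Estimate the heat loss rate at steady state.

Q ≈ 7050 W

Using the resistance-network approach (series):
R_aluminium = L/(kA) = 0.0026/(203×19.4) = 6.602×10^-7 K/W
R_mineral wool = L/(kA) = 0.04/(0.035×19.4) = 0.05891 K/W
R_carbon steel = L/(kA) = 0.0042/(42.9×19.4) = 5.046×10^-6 K/W
R_outer film = 1/(h_o·A) = 1/(20.7×19.4) = 0.00249 K/W
R_total = 0.06141 K/W
Q = ΔT / R_total = 433 / 0.06141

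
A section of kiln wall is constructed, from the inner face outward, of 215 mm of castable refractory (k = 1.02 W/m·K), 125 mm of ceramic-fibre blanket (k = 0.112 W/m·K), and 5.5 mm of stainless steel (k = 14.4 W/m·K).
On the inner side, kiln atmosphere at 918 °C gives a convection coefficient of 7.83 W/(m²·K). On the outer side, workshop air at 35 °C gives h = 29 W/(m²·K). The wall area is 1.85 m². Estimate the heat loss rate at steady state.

Q ≈ 1100 W

Treating each layer as a thermal resistance in series:
R_inner film = 1/(h_i·A) = 1/(7.83×1.85) = 0.06903 K/W
R_castable refractory = L/(kA) = 0.215/(1.02×1.85) = 0.1139 K/W
R_ceramic-fibre blanket = L/(kA) = 0.125/(0.112×1.85) = 0.6033 K/W
R_stainless steel = L/(kA) = 0.0055/(14.4×1.85) = 2.065×10^-4 K/W
R_outer film = 1/(h_o·A) = 1/(29×1.85) = 0.01864 K/W
R_total = 0.8051 K/W
Q = ΔT / R_total = 883 / 0.8051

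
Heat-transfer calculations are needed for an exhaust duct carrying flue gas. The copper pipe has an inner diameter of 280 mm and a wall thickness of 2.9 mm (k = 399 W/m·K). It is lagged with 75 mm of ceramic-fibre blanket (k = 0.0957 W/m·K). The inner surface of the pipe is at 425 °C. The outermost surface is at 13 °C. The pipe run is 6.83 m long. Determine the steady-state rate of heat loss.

Q ≈ 4010 W

Per-layer cylindrical resistances, series-summed:
R_copper pipe wall = ln(142.9/140)/(2π×399×6.83) = 1.197×10^-6 K/W
R_ceramic-fibre blanket = ln(217.9/142.9)/(2π×0.0957×6.83) = 0.1027 K/W
R_total = 0.1027 K/W
Q = ΔT/R_total = 412/0.1027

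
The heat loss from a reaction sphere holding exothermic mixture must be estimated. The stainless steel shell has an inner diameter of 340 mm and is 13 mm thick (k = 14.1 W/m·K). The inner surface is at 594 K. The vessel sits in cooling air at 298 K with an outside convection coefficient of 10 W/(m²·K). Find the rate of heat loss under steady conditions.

For a spherical shell R = (1/r₁ − 1/r₂)/(4πk); film R = 1/(h·4πr²). In series:
R_stainless steel shell = (1/0.17 − 1/0.183)/(4π×14.1) = 0.002358 K/W
R_outer film = 1/(h·4πr_o²) = 1/(10×4π×0.183²) = 0.2376 K/W
R_total = 0.24 K/W
Q = ΔT/R_total = 296/0.24

Q ≈ 1230 W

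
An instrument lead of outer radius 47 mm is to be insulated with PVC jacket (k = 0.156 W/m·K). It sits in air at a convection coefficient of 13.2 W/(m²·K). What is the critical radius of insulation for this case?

For a cylinder r_cr = k/h = 0.156/13.2
r_cr = 11.8 mm; since the bare radius (47 mm) is above r_cr, any added insulation will reduce heat loss.

r_cr ≈ 11.8 mm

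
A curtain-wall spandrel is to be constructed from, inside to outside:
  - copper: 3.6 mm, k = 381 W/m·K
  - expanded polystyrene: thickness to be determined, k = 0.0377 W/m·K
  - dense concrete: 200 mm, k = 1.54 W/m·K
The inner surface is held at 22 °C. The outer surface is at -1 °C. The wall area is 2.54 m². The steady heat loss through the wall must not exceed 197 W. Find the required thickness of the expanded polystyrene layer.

Series thermal resistances:
R_copper = L/(kA) = 0.0036/(381×2.54) = 3.72×10^-6 K/W
R_dense concrete = L/(kA) = 0.2/(1.54×2.54) = 0.05113 K/W
Sum of the known resistances R_other = 0.05113 K/W
Required total resistance R_tot = ΔT/Q_allow = 23/197 = 0.1168 K/W
R_expanded polystyrene = R_tot − R_other = 0.06562 K/W
L = R·k·A = 0.06562×0.0377×2.54

L ≈ 6.28 mm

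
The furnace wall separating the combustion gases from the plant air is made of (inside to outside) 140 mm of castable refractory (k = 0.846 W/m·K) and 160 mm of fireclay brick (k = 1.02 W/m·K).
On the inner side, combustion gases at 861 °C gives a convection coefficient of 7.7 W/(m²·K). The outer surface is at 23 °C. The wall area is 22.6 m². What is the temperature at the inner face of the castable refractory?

T ≈ 620 °C

Thermal resistances in series:
R_inner film = 1/(h_i·A) = 1/(7.7×22.6) = 0.005746 K/W
R_castable refractory = L/(kA) = 0.14/(0.846×22.6) = 0.007322 K/W
R_fireclay brick = L/(kA) = 0.16/(1.02×22.6) = 0.006941 K/W
R_total = 0.02001 K/W;  Q = ΔT/R_total = 838/0.02001 = 41880 W
T_interface = T_inner − Q·ΣR(inner→interface) = 861 − 41900×0.005746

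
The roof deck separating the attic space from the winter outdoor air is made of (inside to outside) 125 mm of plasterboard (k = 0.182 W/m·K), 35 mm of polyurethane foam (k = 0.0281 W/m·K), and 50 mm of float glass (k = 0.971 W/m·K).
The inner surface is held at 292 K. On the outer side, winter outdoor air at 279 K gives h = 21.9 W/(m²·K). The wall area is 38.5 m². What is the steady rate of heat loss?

Q ≈ 247 W

Series thermal resistances:
R_plasterboard = L/(kA) = 0.125/(0.182×38.5) = 0.01784 K/W
R_polyurethane foam = L/(kA) = 0.035/(0.0281×38.5) = 0.03235 K/W
R_float glass = L/(kA) = 0.05/(0.971×38.5) = 0.001337 K/W
R_outer film = 1/(h_o·A) = 1/(21.9×38.5) = 0.001186 K/W
R_total = 0.05271 K/W
Q = ΔT / R_total = 13 / 0.05271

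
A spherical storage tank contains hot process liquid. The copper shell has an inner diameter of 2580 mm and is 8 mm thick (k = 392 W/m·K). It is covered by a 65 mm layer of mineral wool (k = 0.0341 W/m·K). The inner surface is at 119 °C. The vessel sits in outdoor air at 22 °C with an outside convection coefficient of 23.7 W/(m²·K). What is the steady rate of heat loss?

Radial (spherical) resistances in series:
R_copper shell = (1/1.29 − 1/1.298)/(4π×392) = 9.699×10^-7 K/W
R_mineral wool = (1/1.298 − 1/1.363)/(4π×0.0341) = 0.08574 K/W
R_outer film = 1/(h·4πr_o²) = 1/(23.7×4π×1.363²) = 0.001807 K/W
R_total = 0.08755 K/W
Q = ΔT/R_total = 97/0.08755

Q ≈ 1110 W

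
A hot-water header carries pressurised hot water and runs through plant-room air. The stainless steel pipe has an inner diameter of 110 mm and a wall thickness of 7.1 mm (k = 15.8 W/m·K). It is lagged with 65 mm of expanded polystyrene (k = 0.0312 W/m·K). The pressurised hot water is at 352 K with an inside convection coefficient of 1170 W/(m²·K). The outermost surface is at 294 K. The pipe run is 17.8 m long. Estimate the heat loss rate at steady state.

Treating each annulus and film as a series resistance:
R_inner film = 1/(h_i·2πr₁L) = 1/(1170×2π×0.055×17.8) = 1.389×10^-4 K/W
R_stainless steel pipe wall = ln(62.1/55)/(2π×15.8×17.8) = 6.871×10^-5 K/W
R_expanded polystyrene = ln(127.1/62.1)/(2π×0.0312×17.8) = 0.2053 K/W
R_total = 0.2055 K/W
Q = ΔT/R_total = 58/0.2055

Q ≈ 282 W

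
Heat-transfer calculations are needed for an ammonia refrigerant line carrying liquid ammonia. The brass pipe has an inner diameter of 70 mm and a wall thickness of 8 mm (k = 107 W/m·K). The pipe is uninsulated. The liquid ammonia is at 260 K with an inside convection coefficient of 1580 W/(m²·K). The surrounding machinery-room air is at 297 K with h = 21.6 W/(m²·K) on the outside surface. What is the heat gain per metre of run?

q′ ≈ 212 W/m

Per-layer cylindrical resistances, series-summed:
R_inner film = 1/(h_i·2πr₁L) = 1/(1580×2π×0.035×1) = 0.002878 K/W
R_brass pipe wall = ln(43/35)/(2π×107×1) = 3.062×10^-4 K/W
R_outer film = 1/(h_o·2πr_oL) = 1/(21.6×2π×0.043×1) = 0.1714 K/W
R_total = 0.1745 K/W
Q = ΔT/R_total = 37/0.1745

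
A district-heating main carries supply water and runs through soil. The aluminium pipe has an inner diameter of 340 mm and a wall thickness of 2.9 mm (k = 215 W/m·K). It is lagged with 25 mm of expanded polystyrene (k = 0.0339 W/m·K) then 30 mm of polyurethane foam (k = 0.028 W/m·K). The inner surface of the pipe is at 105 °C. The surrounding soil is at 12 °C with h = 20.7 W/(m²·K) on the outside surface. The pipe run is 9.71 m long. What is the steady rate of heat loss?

Per-layer cylindrical resistances, series-summed:
R_aluminium pipe wall = ln(172.9/170)/(2π×215×9.71) = 1.29×10^-6 K/W
R_expanded polystyrene = ln(197.9/172.9)/(2π×0.0339×9.71) = 0.0653 K/W
R_polyurethane foam = ln(227.9/197.9)/(2π×0.028×9.71) = 0.08262 K/W
R_outer film = 1/(h_o·2πr_oL) = 1/(20.7×2π×0.2279×9.71) = 0.003474 K/W
R_total = 0.1514 K/W
Q = ΔT/R_total = 93/0.1514

Q ≈ 614 W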